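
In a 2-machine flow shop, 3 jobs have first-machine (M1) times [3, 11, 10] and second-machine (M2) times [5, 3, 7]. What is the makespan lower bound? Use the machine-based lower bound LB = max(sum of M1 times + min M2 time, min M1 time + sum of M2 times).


LB1 = sum(M1 times) + min(M2 times) = 24 + 3 = 27
LB2 = min(M1 times) + sum(M2 times) = 3 + 15 = 18
Lower bound = max(LB1, LB2) = max(27, 18) = 27

27


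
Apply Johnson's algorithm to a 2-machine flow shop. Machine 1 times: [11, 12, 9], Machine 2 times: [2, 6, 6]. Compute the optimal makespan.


Apply Johnson's rule:
  Group 1 (a <= b): []
  Group 2 (a > b): [(2, 12, 6), (3, 9, 6), (1, 11, 2)]
Optimal job order: [2, 3, 1]
Schedule:
  Job 2: M1 done at 12, M2 done at 18
  Job 3: M1 done at 21, M2 done at 27
  Job 1: M1 done at 32, M2 done at 34
Makespan = 34

34


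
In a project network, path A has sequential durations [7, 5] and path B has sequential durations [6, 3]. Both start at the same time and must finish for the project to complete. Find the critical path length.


Path A total = 7 + 5 = 12
Path B total = 6 + 3 = 9
Critical path = longest path = max(12, 9) = 12

12


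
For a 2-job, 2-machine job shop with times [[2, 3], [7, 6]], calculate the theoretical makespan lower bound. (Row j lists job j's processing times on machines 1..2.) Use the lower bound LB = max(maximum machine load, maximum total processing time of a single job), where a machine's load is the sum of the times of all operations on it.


Machine loads:
  Machine 1: 2 + 7 = 9
  Machine 2: 3 + 6 = 9
Max machine load = 9
Job totals:
  Job 1: 5
  Job 2: 13
Max job total = 13
Lower bound = max(9, 13) = 13

13


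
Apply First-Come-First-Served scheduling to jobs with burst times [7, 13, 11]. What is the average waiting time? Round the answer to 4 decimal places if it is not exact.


FCFS order (as given): [7, 13, 11]
Waiting times:
  Job 1: wait = 0
  Job 2: wait = 7
  Job 3: wait = 20
Sum of waiting times = 27
Average waiting time = 27/3 = 9.0

9.0


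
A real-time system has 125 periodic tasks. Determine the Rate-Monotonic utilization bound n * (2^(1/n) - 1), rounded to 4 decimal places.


Compute 2^(1/125) = 1.0055605804
Subtract 1: 1.0055605804 - 1 = 0.0055605804
Multiply by n: 125 * 0.0055605804 = 0.6950725500
Round to 4 dp: 0.6951

0.6951


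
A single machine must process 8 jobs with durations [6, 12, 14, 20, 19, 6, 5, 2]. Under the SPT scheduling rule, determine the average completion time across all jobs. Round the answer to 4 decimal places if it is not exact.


Sort jobs by processing time (SPT order): [2, 5, 6, 6, 12, 14, 19, 20]
Compute completion times sequentially:
  Job 1: processing = 2, completes at 2
  Job 2: processing = 5, completes at 7
  Job 3: processing = 6, completes at 13
  Job 4: processing = 6, completes at 19
  Job 5: processing = 12, completes at 31
  Job 6: processing = 14, completes at 45
  Job 7: processing = 19, completes at 64
  Job 8: processing = 20, completes at 84
Sum of completion times = 265
Average completion time = 265/8 = 33.125

33.125


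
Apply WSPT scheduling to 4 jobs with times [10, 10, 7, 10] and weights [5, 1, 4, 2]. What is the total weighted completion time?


Compute p/w ratios and sort ascending (WSPT): [(7, 4), (10, 5), (10, 2), (10, 1)]
Compute weighted completion times:
  Job (p=7,w=4): C=7, w*C=4*7=28
  Job (p=10,w=5): C=17, w*C=5*17=85
  Job (p=10,w=2): C=27, w*C=2*27=54
  Job (p=10,w=1): C=37, w*C=1*37=37
Total weighted completion time = 204

204


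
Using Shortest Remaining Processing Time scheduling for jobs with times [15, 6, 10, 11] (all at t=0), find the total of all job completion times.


Since all jobs arrive at t=0, SRPT equals SPT ordering.
SPT order: [6, 10, 11, 15]
Completion times:
  Job 1: p=6, C=6
  Job 2: p=10, C=16
  Job 3: p=11, C=27
  Job 4: p=15, C=42
Total completion time = 6 + 16 + 27 + 42 = 91

91


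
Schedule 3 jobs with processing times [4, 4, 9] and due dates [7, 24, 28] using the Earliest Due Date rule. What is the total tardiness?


Sort by due date (EDD order): [(4, 7), (4, 24), (9, 28)]
Compute completion times and tardiness:
  Job 1: p=4, d=7, C=4, tardiness=max(0,4-7)=0
  Job 2: p=4, d=24, C=8, tardiness=max(0,8-24)=0
  Job 3: p=9, d=28, C=17, tardiness=max(0,17-28)=0
Total tardiness = 0

0


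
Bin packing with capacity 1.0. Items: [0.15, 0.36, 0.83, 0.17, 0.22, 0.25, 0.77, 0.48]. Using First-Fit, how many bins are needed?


Place items sequentially using First-Fit:
  Item 0.15 -> new Bin 1
  Item 0.36 -> Bin 1 (now 0.51)
  Item 0.83 -> new Bin 2
  Item 0.17 -> Bin 1 (now 0.68)
  Item 0.22 -> Bin 1 (now 0.9)
  Item 0.25 -> new Bin 3
  Item 0.77 -> new Bin 4
  Item 0.48 -> Bin 3 (now 0.73)
Total bins used = 4

4


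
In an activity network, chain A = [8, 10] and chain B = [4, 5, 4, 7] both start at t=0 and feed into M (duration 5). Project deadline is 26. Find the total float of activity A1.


Forward pass: ES(A1) = sum of predecessors on chain A = 0
EF = ES + duration = 0 + 8 = 8
Backward pass: LF(M) = deadline = 26; LS(M) = 26 - 5 = 21
LF(A1) = LS(M) - sum(successors on chain A) = 21 - 10 = 11
LS = LF - duration = 11 - 8 = 3
Total float = LS - ES = 3 - 0 = 3

3


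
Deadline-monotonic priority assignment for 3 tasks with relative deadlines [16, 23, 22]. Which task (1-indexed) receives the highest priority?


Sort tasks by relative deadline (ascending):
  Task 1: deadline = 16
  Task 3: deadline = 22
  Task 2: deadline = 23
Priority order (highest first): [1, 3, 2]
Highest priority task = 1

1


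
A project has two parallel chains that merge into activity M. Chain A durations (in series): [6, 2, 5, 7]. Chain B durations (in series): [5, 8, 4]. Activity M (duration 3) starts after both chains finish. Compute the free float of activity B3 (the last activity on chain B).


ES(B3) = sum of predecessors on chain B = 13
EF(B3) = ES + duration = 13 + 4 = 17
Successor of B3 is M. ES(M) = max(sum(A), sum(B)) = max(20, 17) = 20
Free float = ES(successor) - EF(current) = 20 - 17 = 3

3


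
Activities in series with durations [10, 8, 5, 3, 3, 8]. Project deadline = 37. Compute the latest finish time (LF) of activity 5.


LF(activity 5) = deadline - sum of successor durations
Successors: activities 6 through 6 with durations [8]
Sum of successor durations = 8
LF = 37 - 8 = 29

29


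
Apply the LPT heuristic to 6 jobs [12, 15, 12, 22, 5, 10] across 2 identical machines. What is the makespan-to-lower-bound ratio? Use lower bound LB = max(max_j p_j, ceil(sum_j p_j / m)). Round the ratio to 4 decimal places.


LPT order: [22, 15, 12, 12, 10, 5]
Machine loads after assignment: [39, 37]
LPT makespan = 39
Lower bound = max(max_job, ceil(total/2)) = max(22, 38) = 38
Ratio = 39 / 38 = 1.0263

1.0263


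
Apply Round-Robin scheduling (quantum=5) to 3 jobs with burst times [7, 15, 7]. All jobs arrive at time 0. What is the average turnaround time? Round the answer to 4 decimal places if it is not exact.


Time quantum = 5
Execution trace:
  J1 runs 5 units, time = 5
  J2 runs 5 units, time = 10
  J3 runs 5 units, time = 15
  J1 runs 2 units, time = 17
  J2 runs 5 units, time = 22
  J3 runs 2 units, time = 24
  J2 runs 5 units, time = 29
Finish times: [17, 29, 24]
Average turnaround = 70/3 = 23.3333

23.3333


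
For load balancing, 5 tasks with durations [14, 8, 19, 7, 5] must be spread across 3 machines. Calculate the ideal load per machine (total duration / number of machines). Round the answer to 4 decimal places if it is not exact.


Total processing time = 14 + 8 + 19 + 7 + 5 = 53
Number of machines = 3
Ideal balanced load = 53 / 3 = 17.6667

17.6667


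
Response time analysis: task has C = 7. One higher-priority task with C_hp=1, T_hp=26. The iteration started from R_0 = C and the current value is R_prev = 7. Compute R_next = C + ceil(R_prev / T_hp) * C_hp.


R_next = C + ceil(R_prev / T_hp) * C_hp
ceil(7 / 26) = ceil(0.2692) = 1
Interference = 1 * 1 = 1
R_next = 7 + 1 = 8

8


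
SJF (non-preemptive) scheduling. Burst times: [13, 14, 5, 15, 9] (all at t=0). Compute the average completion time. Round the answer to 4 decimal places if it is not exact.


SJF order (ascending): [5, 9, 13, 14, 15]
Completion times:
  Job 1: burst=5, C=5
  Job 2: burst=9, C=14
  Job 3: burst=13, C=27
  Job 4: burst=14, C=41
  Job 5: burst=15, C=56
Average completion = 143/5 = 28.6

28.6


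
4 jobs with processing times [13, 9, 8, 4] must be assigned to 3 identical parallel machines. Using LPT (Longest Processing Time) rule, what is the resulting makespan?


Sort jobs in decreasing order (LPT): [13, 9, 8, 4]
Assign each job to the least loaded machine:
  Machine 1: jobs [13], load = 13
  Machine 2: jobs [9], load = 9
  Machine 3: jobs [8, 4], load = 12
Makespan = max load = 13

13


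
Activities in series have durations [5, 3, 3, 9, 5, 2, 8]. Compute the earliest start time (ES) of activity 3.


Activity 3 starts after activities 1 through 2 complete.
Predecessor durations: [5, 3]
ES = 5 + 3 = 8

8


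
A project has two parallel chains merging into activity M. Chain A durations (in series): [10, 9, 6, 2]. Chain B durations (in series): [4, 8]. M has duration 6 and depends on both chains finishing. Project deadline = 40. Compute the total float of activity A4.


Forward pass: ES(A4) = sum of predecessors on chain A = 25
EF = ES + duration = 25 + 2 = 27
Backward pass: LF(M) = deadline = 40; LS(M) = 40 - 6 = 34
LF(A4) = LS(M) - sum(successors on chain A) = 34 - 0 = 34
LS = LF - duration = 34 - 2 = 32
Total float = LS - ES = 32 - 25 = 7

7


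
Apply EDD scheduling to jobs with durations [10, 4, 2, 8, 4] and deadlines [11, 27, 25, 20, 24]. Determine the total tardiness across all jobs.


Sort by due date (EDD order): [(10, 11), (8, 20), (4, 24), (2, 25), (4, 27)]
Compute completion times and tardiness:
  Job 1: p=10, d=11, C=10, tardiness=max(0,10-11)=0
  Job 2: p=8, d=20, C=18, tardiness=max(0,18-20)=0
  Job 3: p=4, d=24, C=22, tardiness=max(0,22-24)=0
  Job 4: p=2, d=25, C=24, tardiness=max(0,24-25)=0
  Job 5: p=4, d=27, C=28, tardiness=max(0,28-27)=1
Total tardiness = 1

1


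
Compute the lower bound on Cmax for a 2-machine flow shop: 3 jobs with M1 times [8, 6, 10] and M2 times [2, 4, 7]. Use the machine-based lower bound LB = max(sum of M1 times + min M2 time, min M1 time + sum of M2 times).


LB1 = sum(M1 times) + min(M2 times) = 24 + 2 = 26
LB2 = min(M1 times) + sum(M2 times) = 6 + 13 = 19
Lower bound = max(LB1, LB2) = max(26, 19) = 26

26


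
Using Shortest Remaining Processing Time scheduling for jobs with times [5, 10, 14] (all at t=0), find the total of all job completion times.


Since all jobs arrive at t=0, SRPT equals SPT ordering.
SPT order: [5, 10, 14]
Completion times:
  Job 1: p=5, C=5
  Job 2: p=10, C=15
  Job 3: p=14, C=29
Total completion time = 5 + 15 + 29 = 49

49


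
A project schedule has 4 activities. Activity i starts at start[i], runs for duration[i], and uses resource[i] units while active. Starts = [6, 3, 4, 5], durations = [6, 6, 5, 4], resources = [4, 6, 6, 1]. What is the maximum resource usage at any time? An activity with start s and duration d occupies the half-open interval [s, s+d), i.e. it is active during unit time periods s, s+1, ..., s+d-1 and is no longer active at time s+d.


Each activity i is active on [start_i, start_i + duration_i).
Compute total resource usage per time slot:
  t=0: active resources = [], total = 0
  t=1: active resources = [], total = 0
  t=2: active resources = [], total = 0
  t=3: active resources = [6], total = 6
  t=4: active resources = [6, 6], total = 12
  t=5: active resources = [6, 6, 1], total = 13
  t=6: active resources = [4, 6, 6, 1], total = 17
  t=7: active resources = [4, 6, 6, 1], total = 17
  t=8: active resources = [4, 6, 6, 1], total = 17
  t=9: active resources = [4], total = 4
  t=10: active resources = [4], total = 4
  t=11: active resources = [4], total = 4
Peak resource demand = 17

17


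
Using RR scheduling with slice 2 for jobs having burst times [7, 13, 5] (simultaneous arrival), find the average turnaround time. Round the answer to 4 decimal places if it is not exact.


Time quantum = 2
Execution trace:
  J1 runs 2 units, time = 2
  J2 runs 2 units, time = 4
  J3 runs 2 units, time = 6
  J1 runs 2 units, time = 8
  J2 runs 2 units, time = 10
  J3 runs 2 units, time = 12
  J1 runs 2 units, time = 14
  J2 runs 2 units, time = 16
  J3 runs 1 units, time = 17
  J1 runs 1 units, time = 18
  J2 runs 2 units, time = 20
  J2 runs 2 units, time = 22
  J2 runs 2 units, time = 24
  J2 runs 1 units, time = 25
Finish times: [18, 25, 17]
Average turnaround = 60/3 = 20.0

20.0


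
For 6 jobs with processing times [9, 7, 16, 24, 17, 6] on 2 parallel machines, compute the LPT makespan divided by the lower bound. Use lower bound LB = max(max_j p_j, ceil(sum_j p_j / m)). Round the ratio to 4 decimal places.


LPT order: [24, 17, 16, 9, 7, 6]
Machine loads after assignment: [40, 39]
LPT makespan = 40
Lower bound = max(max_job, ceil(total/2)) = max(24, 40) = 40
Ratio = 40 / 40 = 1.0

1.0


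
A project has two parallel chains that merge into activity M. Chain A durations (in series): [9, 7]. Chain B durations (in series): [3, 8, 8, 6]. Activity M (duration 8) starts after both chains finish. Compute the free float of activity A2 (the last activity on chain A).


ES(A2) = sum of predecessors on chain A = 9
EF(A2) = ES + duration = 9 + 7 = 16
Successor of A2 is M. ES(M) = max(sum(A), sum(B)) = max(16, 25) = 25
Free float = ES(successor) - EF(current) = 25 - 16 = 9

9


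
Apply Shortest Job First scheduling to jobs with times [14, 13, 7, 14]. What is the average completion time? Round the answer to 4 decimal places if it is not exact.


SJF order (ascending): [7, 13, 14, 14]
Completion times:
  Job 1: burst=7, C=7
  Job 2: burst=13, C=20
  Job 3: burst=14, C=34
  Job 4: burst=14, C=48
Average completion = 109/4 = 27.25

27.25


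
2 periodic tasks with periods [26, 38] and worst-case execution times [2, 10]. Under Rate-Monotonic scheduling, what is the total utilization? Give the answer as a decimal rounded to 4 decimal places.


Compute individual utilizations (exact fractions):
  Task 1: C/T = 2/26 = 1/13 (approx. 0.0769)
  Task 2: C/T = 10/38 = 5/19 (approx. 0.2632)
Total utilization U = 1/13 + 5/19 = 84/247
Rounded to 4 decimal places: U = 0.3401
RM (Liu & Layland) bound for 2 tasks = 0.828427; compare with U = 84/247 (approx. 0.340081)
U <= bound, so schedulable by RM sufficient condition.

0.3401


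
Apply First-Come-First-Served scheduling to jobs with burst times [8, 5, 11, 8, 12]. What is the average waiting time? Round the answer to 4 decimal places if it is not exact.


FCFS order (as given): [8, 5, 11, 8, 12]
Waiting times:
  Job 1: wait = 0
  Job 2: wait = 8
  Job 3: wait = 13
  Job 4: wait = 24
  Job 5: wait = 32
Sum of waiting times = 77
Average waiting time = 77/5 = 15.4

15.4


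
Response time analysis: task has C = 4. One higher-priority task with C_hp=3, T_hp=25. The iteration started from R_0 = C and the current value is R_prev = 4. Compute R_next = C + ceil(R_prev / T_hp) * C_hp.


R_next = C + ceil(R_prev / T_hp) * C_hp
ceil(4 / 25) = ceil(0.16) = 1
Interference = 1 * 3 = 3
R_next = 4 + 3 = 7

7


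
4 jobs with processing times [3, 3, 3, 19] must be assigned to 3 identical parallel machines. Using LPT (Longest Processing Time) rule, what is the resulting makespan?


Sort jobs in decreasing order (LPT): [19, 3, 3, 3]
Assign each job to the least loaded machine:
  Machine 1: jobs [19], load = 19
  Machine 2: jobs [3, 3], load = 6
  Machine 3: jobs [3], load = 3
Makespan = max load = 19

19


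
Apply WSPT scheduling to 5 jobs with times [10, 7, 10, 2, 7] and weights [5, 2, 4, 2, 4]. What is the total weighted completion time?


Compute p/w ratios and sort ascending (WSPT): [(2, 2), (7, 4), (10, 5), (10, 4), (7, 2)]
Compute weighted completion times:
  Job (p=2,w=2): C=2, w*C=2*2=4
  Job (p=7,w=4): C=9, w*C=4*9=36
  Job (p=10,w=5): C=19, w*C=5*19=95
  Job (p=10,w=4): C=29, w*C=4*29=116
  Job (p=7,w=2): C=36, w*C=2*36=72
Total weighted completion time = 323

323


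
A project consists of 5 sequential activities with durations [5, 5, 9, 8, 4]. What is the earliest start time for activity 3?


Activity 3 starts after activities 1 through 2 complete.
Predecessor durations: [5, 5]
ES = 5 + 5 = 10

10


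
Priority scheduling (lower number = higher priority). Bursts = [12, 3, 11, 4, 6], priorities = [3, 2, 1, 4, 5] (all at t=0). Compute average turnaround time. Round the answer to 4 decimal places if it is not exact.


Sort by priority (ascending = highest first):
Order: [(1, 11), (2, 3), (3, 12), (4, 4), (5, 6)]
Completion times:
  Priority 1, burst=11, C=11
  Priority 2, burst=3, C=14
  Priority 3, burst=12, C=26
  Priority 4, burst=4, C=30
  Priority 5, burst=6, C=36
Average turnaround = 117/5 = 23.4

23.4


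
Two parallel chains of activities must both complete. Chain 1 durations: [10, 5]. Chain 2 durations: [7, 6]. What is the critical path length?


Path A total = 10 + 5 = 15
Path B total = 7 + 6 = 13
Critical path = longest path = max(15, 13) = 15

15


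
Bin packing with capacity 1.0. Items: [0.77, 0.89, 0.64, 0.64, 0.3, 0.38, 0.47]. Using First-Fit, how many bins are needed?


Place items sequentially using First-Fit:
  Item 0.77 -> new Bin 1
  Item 0.89 -> new Bin 2
  Item 0.64 -> new Bin 3
  Item 0.64 -> new Bin 4
  Item 0.3 -> Bin 3 (now 0.94)
  Item 0.38 -> new Bin 5
  Item 0.47 -> Bin 5 (now 0.85)
Total bins used = 5

5


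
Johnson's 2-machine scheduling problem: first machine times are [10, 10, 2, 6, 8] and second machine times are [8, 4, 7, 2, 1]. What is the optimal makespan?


Apply Johnson's rule:
  Group 1 (a <= b): [(3, 2, 7)]
  Group 2 (a > b): [(1, 10, 8), (2, 10, 4), (4, 6, 2), (5, 8, 1)]
Optimal job order: [3, 1, 2, 4, 5]
Schedule:
  Job 3: M1 done at 2, M2 done at 9
  Job 1: M1 done at 12, M2 done at 20
  Job 2: M1 done at 22, M2 done at 26
  Job 4: M1 done at 28, M2 done at 30
  Job 5: M1 done at 36, M2 done at 37
Makespan = 37

37


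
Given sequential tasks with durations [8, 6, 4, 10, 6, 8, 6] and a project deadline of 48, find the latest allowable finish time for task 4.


LF(activity 4) = deadline - sum of successor durations
Successors: activities 5 through 7 with durations [6, 8, 6]
Sum of successor durations = 20
LF = 48 - 20 = 28

28


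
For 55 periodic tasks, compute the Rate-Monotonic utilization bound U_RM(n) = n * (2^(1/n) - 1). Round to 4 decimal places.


Compute 2^(1/55) = 1.0126824244
Subtract 1: 1.0126824244 - 1 = 0.0126824244
Multiply by n: 55 * 0.0126824244 = 0.6975333420
Round to 4 dp: 0.6975

0.6975


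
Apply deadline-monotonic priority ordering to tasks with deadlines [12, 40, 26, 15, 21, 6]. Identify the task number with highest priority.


Sort tasks by relative deadline (ascending):
  Task 6: deadline = 6
  Task 1: deadline = 12
  Task 4: deadline = 15
  Task 5: deadline = 21
  Task 3: deadline = 26
  Task 2: deadline = 40
Priority order (highest first): [6, 1, 4, 5, 3, 2]
Highest priority task = 6

6


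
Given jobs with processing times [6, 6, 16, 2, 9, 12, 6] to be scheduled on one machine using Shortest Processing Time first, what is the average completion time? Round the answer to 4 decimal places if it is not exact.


Sort jobs by processing time (SPT order): [2, 6, 6, 6, 9, 12, 16]
Compute completion times sequentially:
  Job 1: processing = 2, completes at 2
  Job 2: processing = 6, completes at 8
  Job 3: processing = 6, completes at 14
  Job 4: processing = 6, completes at 20
  Job 5: processing = 9, completes at 29
  Job 6: processing = 12, completes at 41
  Job 7: processing = 16, completes at 57
Sum of completion times = 171
Average completion time = 171/7 = 24.4286

24.4286


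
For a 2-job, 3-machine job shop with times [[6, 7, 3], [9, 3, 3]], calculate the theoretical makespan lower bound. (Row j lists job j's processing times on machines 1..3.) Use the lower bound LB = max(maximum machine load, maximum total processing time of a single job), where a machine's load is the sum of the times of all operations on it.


Machine loads:
  Machine 1: 6 + 9 = 15
  Machine 2: 7 + 3 = 10
  Machine 3: 3 + 3 = 6
Max machine load = 15
Job totals:
  Job 1: 16
  Job 2: 15
Max job total = 16
Lower bound = max(15, 16) = 16

16


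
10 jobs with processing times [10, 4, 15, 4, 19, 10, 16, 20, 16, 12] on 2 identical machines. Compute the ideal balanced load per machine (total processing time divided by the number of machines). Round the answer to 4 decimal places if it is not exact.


Total processing time = 10 + 4 + 15 + 4 + 19 + 10 + 16 + 20 + 16 + 12 = 126
Number of machines = 2
Ideal balanced load = 126 / 2 = 63.0

63.0


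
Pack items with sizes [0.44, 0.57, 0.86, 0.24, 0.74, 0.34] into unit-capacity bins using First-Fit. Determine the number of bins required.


Place items sequentially using First-Fit:
  Item 0.44 -> new Bin 1
  Item 0.57 -> new Bin 2
  Item 0.86 -> new Bin 3
  Item 0.24 -> Bin 1 (now 0.68)
  Item 0.74 -> new Bin 4
  Item 0.34 -> Bin 2 (now 0.91)
Total bins used = 4

4


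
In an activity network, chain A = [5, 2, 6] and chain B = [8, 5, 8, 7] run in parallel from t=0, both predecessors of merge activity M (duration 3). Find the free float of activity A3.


ES(A3) = sum of predecessors on chain A = 7
EF(A3) = ES + duration = 7 + 6 = 13
Successor of A3 is M. ES(M) = max(sum(A), sum(B)) = max(13, 28) = 28
Free float = ES(successor) - EF(current) = 28 - 13 = 15

15


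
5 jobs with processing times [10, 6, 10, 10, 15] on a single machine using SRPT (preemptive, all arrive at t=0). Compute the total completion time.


Since all jobs arrive at t=0, SRPT equals SPT ordering.
SPT order: [6, 10, 10, 10, 15]
Completion times:
  Job 1: p=6, C=6
  Job 2: p=10, C=16
  Job 3: p=10, C=26
  Job 4: p=10, C=36
  Job 5: p=15, C=51
Total completion time = 6 + 16 + 26 + 36 + 51 = 135

135


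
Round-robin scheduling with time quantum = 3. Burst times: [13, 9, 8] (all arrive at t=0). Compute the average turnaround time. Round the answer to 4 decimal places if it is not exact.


Time quantum = 3
Execution trace:
  J1 runs 3 units, time = 3
  J2 runs 3 units, time = 6
  J3 runs 3 units, time = 9
  J1 runs 3 units, time = 12
  J2 runs 3 units, time = 15
  J3 runs 3 units, time = 18
  J1 runs 3 units, time = 21
  J2 runs 3 units, time = 24
  J3 runs 2 units, time = 26
  J1 runs 3 units, time = 29
  J1 runs 1 units, time = 30
Finish times: [30, 24, 26]
Average turnaround = 80/3 = 26.6667

26.6667


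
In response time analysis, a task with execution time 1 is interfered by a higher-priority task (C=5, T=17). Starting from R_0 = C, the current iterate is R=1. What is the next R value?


R_next = C + ceil(R_prev / T_hp) * C_hp
ceil(1 / 17) = ceil(0.0588) = 1
Interference = 1 * 5 = 5
R_next = 1 + 5 = 6

6


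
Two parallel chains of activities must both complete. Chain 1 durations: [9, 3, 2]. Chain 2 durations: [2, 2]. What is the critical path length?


Path A total = 9 + 3 + 2 = 14
Path B total = 2 + 2 = 4
Critical path = longest path = max(14, 4) = 14

14


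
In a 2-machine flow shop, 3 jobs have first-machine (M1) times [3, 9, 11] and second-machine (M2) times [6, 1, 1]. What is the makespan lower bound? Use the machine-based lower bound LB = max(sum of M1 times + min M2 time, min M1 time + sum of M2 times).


LB1 = sum(M1 times) + min(M2 times) = 23 + 1 = 24
LB2 = min(M1 times) + sum(M2 times) = 3 + 8 = 11
Lower bound = max(LB1, LB2) = max(24, 11) = 24

24


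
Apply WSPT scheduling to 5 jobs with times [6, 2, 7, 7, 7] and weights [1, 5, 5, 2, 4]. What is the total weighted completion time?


Compute p/w ratios and sort ascending (WSPT): [(2, 5), (7, 5), (7, 4), (7, 2), (6, 1)]
Compute weighted completion times:
  Job (p=2,w=5): C=2, w*C=5*2=10
  Job (p=7,w=5): C=9, w*C=5*9=45
  Job (p=7,w=4): C=16, w*C=4*16=64
  Job (p=7,w=2): C=23, w*C=2*23=46
  Job (p=6,w=1): C=29, w*C=1*29=29
Total weighted completion time = 194

194


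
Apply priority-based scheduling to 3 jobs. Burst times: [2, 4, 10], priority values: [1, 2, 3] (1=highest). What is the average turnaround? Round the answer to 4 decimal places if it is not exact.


Sort by priority (ascending = highest first):
Order: [(1, 2), (2, 4), (3, 10)]
Completion times:
  Priority 1, burst=2, C=2
  Priority 2, burst=4, C=6
  Priority 3, burst=10, C=16
Average turnaround = 24/3 = 8.0

8.0


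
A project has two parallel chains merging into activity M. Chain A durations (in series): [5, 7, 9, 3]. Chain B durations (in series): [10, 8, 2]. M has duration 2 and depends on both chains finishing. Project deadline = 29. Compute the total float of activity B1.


Forward pass: ES(B1) = sum of predecessors on chain B = 0
EF = ES + duration = 0 + 10 = 10
Backward pass: LF(M) = deadline = 29; LS(M) = 29 - 2 = 27
LF(B1) = LS(M) - sum(successors on chain B) = 27 - 10 = 17
LS = LF - duration = 17 - 10 = 7
Total float = LS - ES = 7 - 0 = 7

7


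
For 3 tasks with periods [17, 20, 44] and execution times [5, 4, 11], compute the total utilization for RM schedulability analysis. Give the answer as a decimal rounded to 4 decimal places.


Compute individual utilizations (exact fractions):
  Task 1: C/T = 5/17 (approx. 0.2941)
  Task 2: C/T = 4/20 = 1/5 (approx. 0.2)
  Task 3: C/T = 11/44 = 1/4 (approx. 0.25)
Total utilization U = 5/17 + 1/5 + 1/4 = 253/340
Rounded to 4 decimal places: U = 0.7441
RM (Liu & Layland) bound for 3 tasks = 0.779763; compare with U = 253/340 (approx. 0.744118)
U <= bound, so schedulable by RM sufficient condition.

0.7441


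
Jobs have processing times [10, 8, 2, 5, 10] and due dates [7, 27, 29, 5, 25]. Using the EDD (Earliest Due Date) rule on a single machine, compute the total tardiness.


Sort by due date (EDD order): [(5, 5), (10, 7), (10, 25), (8, 27), (2, 29)]
Compute completion times and tardiness:
  Job 1: p=5, d=5, C=5, tardiness=max(0,5-5)=0
  Job 2: p=10, d=7, C=15, tardiness=max(0,15-7)=8
  Job 3: p=10, d=25, C=25, tardiness=max(0,25-25)=0
  Job 4: p=8, d=27, C=33, tardiness=max(0,33-27)=6
  Job 5: p=2, d=29, C=35, tardiness=max(0,35-29)=6
Total tardiness = 20

20


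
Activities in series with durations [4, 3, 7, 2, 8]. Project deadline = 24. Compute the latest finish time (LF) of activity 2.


LF(activity 2) = deadline - sum of successor durations
Successors: activities 3 through 5 with durations [7, 2, 8]
Sum of successor durations = 17
LF = 24 - 17 = 7

7


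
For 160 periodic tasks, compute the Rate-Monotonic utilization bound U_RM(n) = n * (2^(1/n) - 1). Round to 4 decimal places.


Compute 2^(1/160) = 1.0043415673
Subtract 1: 1.0043415673 - 1 = 0.0043415673
Multiply by n: 160 * 0.0043415673 = 0.6946507680
Round to 4 dp: 0.6947

0.6947


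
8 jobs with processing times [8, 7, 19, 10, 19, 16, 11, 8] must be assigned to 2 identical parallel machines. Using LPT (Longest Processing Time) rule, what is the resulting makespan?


Sort jobs in decreasing order (LPT): [19, 19, 16, 11, 10, 8, 8, 7]
Assign each job to the least loaded machine:
  Machine 1: jobs [19, 16, 8, 7], load = 50
  Machine 2: jobs [19, 11, 10, 8], load = 48
Makespan = max load = 50

50


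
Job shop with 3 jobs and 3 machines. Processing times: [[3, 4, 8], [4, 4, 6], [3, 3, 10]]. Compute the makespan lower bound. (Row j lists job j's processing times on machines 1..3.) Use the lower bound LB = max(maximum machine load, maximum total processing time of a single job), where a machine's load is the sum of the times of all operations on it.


Machine loads:
  Machine 1: 3 + 4 + 3 = 10
  Machine 2: 4 + 4 + 3 = 11
  Machine 3: 8 + 6 + 10 = 24
Max machine load = 24
Job totals:
  Job 1: 15
  Job 2: 14
  Job 3: 16
Max job total = 16
Lower bound = max(24, 16) = 24

24


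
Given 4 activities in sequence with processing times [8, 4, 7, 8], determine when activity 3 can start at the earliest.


Activity 3 starts after activities 1 through 2 complete.
Predecessor durations: [8, 4]
ES = 8 + 4 = 12

12


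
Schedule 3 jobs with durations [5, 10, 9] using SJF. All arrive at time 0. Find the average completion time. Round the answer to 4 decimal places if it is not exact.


SJF order (ascending): [5, 9, 10]
Completion times:
  Job 1: burst=5, C=5
  Job 2: burst=9, C=14
  Job 3: burst=10, C=24
Average completion = 43/3 = 14.3333

14.3333


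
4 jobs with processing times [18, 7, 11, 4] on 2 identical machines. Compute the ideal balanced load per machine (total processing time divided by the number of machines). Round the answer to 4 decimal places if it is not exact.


Total processing time = 18 + 7 + 11 + 4 = 40
Number of machines = 2
Ideal balanced load = 40 / 2 = 20.0

20.0


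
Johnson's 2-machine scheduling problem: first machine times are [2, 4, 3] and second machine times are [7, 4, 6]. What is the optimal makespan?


Apply Johnson's rule:
  Group 1 (a <= b): [(1, 2, 7), (3, 3, 6), (2, 4, 4)]
  Group 2 (a > b): []
Optimal job order: [1, 3, 2]
Schedule:
  Job 1: M1 done at 2, M2 done at 9
  Job 3: M1 done at 5, M2 done at 15
  Job 2: M1 done at 9, M2 done at 19
Makespan = 19

19


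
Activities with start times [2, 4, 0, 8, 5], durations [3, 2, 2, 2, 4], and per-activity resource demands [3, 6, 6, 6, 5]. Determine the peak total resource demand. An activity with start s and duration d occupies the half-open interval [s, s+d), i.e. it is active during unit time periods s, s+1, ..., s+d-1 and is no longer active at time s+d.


Each activity i is active on [start_i, start_i + duration_i).
Compute total resource usage per time slot:
  t=0: active resources = [6], total = 6
  t=1: active resources = [6], total = 6
  t=2: active resources = [3], total = 3
  t=3: active resources = [3], total = 3
  t=4: active resources = [3, 6], total = 9
  t=5: active resources = [6, 5], total = 11
  t=6: active resources = [5], total = 5
  t=7: active resources = [5], total = 5
  t=8: active resources = [6, 5], total = 11
  t=9: active resources = [6], total = 6
Peak resource demand = 11

11


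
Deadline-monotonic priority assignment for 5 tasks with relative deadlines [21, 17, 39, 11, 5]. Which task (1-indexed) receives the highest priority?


Sort tasks by relative deadline (ascending):
  Task 5: deadline = 5
  Task 4: deadline = 11
  Task 2: deadline = 17
  Task 1: deadline = 21
  Task 3: deadline = 39
Priority order (highest first): [5, 4, 2, 1, 3]
Highest priority task = 5

5


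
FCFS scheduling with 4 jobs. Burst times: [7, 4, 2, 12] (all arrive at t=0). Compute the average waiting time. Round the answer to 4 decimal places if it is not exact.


FCFS order (as given): [7, 4, 2, 12]
Waiting times:
  Job 1: wait = 0
  Job 2: wait = 7
  Job 3: wait = 11
  Job 4: wait = 13
Sum of waiting times = 31
Average waiting time = 31/4 = 7.75

7.75


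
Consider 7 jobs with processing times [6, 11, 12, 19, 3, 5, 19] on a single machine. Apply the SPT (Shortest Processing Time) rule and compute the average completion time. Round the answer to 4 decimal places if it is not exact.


Sort jobs by processing time (SPT order): [3, 5, 6, 11, 12, 19, 19]
Compute completion times sequentially:
  Job 1: processing = 3, completes at 3
  Job 2: processing = 5, completes at 8
  Job 3: processing = 6, completes at 14
  Job 4: processing = 11, completes at 25
  Job 5: processing = 12, completes at 37
  Job 6: processing = 19, completes at 56
  Job 7: processing = 19, completes at 75
Sum of completion times = 218
Average completion time = 218/7 = 31.1429

31.1429


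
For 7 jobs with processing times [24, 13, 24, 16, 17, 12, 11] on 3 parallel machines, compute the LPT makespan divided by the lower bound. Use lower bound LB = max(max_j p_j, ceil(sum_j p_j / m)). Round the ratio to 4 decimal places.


LPT order: [24, 24, 17, 16, 13, 12, 11]
Machine loads after assignment: [37, 36, 44]
LPT makespan = 44
Lower bound = max(max_job, ceil(total/3)) = max(24, 39) = 39
Ratio = 44 / 39 = 1.1282

1.1282


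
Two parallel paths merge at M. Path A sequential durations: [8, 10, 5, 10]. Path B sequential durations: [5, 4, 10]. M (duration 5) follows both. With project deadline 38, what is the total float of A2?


Forward pass: ES(A2) = sum of predecessors on chain A = 8
EF = ES + duration = 8 + 10 = 18
Backward pass: LF(M) = deadline = 38; LS(M) = 38 - 5 = 33
LF(A2) = LS(M) - sum(successors on chain A) = 33 - 15 = 18
LS = LF - duration = 18 - 10 = 8
Total float = LS - ES = 8 - 8 = 0

0


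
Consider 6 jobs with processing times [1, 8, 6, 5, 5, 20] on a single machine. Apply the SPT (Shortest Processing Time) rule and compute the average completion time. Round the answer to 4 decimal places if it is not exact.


Sort jobs by processing time (SPT order): [1, 5, 5, 6, 8, 20]
Compute completion times sequentially:
  Job 1: processing = 1, completes at 1
  Job 2: processing = 5, completes at 6
  Job 3: processing = 5, completes at 11
  Job 4: processing = 6, completes at 17
  Job 5: processing = 8, completes at 25
  Job 6: processing = 20, completes at 45
Sum of completion times = 105
Average completion time = 105/6 = 17.5

17.5


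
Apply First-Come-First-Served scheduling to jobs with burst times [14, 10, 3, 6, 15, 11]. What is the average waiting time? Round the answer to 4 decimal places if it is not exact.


FCFS order (as given): [14, 10, 3, 6, 15, 11]
Waiting times:
  Job 1: wait = 0
  Job 2: wait = 14
  Job 3: wait = 24
  Job 4: wait = 27
  Job 5: wait = 33
  Job 6: wait = 48
Sum of waiting times = 146
Average waiting time = 146/6 = 24.3333

24.3333


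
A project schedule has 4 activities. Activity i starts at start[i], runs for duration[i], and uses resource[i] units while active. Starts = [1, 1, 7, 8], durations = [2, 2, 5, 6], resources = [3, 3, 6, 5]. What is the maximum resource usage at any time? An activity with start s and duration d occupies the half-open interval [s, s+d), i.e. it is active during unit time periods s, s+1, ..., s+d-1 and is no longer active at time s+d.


Each activity i is active on [start_i, start_i + duration_i).
Compute total resource usage per time slot:
  t=0: active resources = [], total = 0
  t=1: active resources = [3, 3], total = 6
  t=2: active resources = [3, 3], total = 6
  t=3: active resources = [], total = 0
  t=4: active resources = [], total = 0
  t=5: active resources = [], total = 0
  t=6: active resources = [], total = 0
  t=7: active resources = [6], total = 6
  t=8: active resources = [6, 5], total = 11
  t=9: active resources = [6, 5], total = 11
  t=10: active resources = [6, 5], total = 11
  t=11: active resources = [6, 5], total = 11
  t=12: active resources = [5], total = 5
  t=13: active resources = [5], total = 5
Peak resource demand = 11

11


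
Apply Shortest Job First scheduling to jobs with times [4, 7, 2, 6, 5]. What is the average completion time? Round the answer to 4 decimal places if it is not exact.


SJF order (ascending): [2, 4, 5, 6, 7]
Completion times:
  Job 1: burst=2, C=2
  Job 2: burst=4, C=6
  Job 3: burst=5, C=11
  Job 4: burst=6, C=17
  Job 5: burst=7, C=24
Average completion = 60/5 = 12.0

12.0


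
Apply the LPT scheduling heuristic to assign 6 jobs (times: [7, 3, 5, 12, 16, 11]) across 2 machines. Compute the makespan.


Sort jobs in decreasing order (LPT): [16, 12, 11, 7, 5, 3]
Assign each job to the least loaded machine:
  Machine 1: jobs [16, 7, 5], load = 28
  Machine 2: jobs [12, 11, 3], load = 26
Makespan = max load = 28

28


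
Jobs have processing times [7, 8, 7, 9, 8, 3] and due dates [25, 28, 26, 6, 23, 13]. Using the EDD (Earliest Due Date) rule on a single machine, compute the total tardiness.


Sort by due date (EDD order): [(9, 6), (3, 13), (8, 23), (7, 25), (7, 26), (8, 28)]
Compute completion times and tardiness:
  Job 1: p=9, d=6, C=9, tardiness=max(0,9-6)=3
  Job 2: p=3, d=13, C=12, tardiness=max(0,12-13)=0
  Job 3: p=8, d=23, C=20, tardiness=max(0,20-23)=0
  Job 4: p=7, d=25, C=27, tardiness=max(0,27-25)=2
  Job 5: p=7, d=26, C=34, tardiness=max(0,34-26)=8
  Job 6: p=8, d=28, C=42, tardiness=max(0,42-28)=14
Total tardiness = 27

27


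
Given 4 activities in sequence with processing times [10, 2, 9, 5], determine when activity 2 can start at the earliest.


Activity 2 starts after activities 1 through 1 complete.
Predecessor durations: [10]
ES = 10 = 10

10


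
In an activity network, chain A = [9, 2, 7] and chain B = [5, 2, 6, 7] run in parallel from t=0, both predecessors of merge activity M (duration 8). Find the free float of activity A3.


ES(A3) = sum of predecessors on chain A = 11
EF(A3) = ES + duration = 11 + 7 = 18
Successor of A3 is M. ES(M) = max(sum(A), sum(B)) = max(18, 20) = 20
Free float = ES(successor) - EF(current) = 20 - 18 = 2

2


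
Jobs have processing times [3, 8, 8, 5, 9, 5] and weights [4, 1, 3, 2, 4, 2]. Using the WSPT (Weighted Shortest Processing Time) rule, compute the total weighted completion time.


Compute p/w ratios and sort ascending (WSPT): [(3, 4), (9, 4), (5, 2), (5, 2), (8, 3), (8, 1)]
Compute weighted completion times:
  Job (p=3,w=4): C=3, w*C=4*3=12
  Job (p=9,w=4): C=12, w*C=4*12=48
  Job (p=5,w=2): C=17, w*C=2*17=34
  Job (p=5,w=2): C=22, w*C=2*22=44
  Job (p=8,w=3): C=30, w*C=3*30=90
  Job (p=8,w=1): C=38, w*C=1*38=38
Total weighted completion time = 266

266


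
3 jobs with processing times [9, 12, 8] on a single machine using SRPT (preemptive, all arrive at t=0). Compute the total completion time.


Since all jobs arrive at t=0, SRPT equals SPT ordering.
SPT order: [8, 9, 12]
Completion times:
  Job 1: p=8, C=8
  Job 2: p=9, C=17
  Job 3: p=12, C=29
Total completion time = 8 + 17 + 29 = 54

54


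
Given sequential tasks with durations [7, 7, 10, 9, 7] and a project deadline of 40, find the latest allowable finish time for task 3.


LF(activity 3) = deadline - sum of successor durations
Successors: activities 4 through 5 with durations [9, 7]
Sum of successor durations = 16
LF = 40 - 16 = 24

24


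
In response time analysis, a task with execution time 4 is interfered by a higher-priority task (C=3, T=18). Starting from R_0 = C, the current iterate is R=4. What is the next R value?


R_next = C + ceil(R_prev / T_hp) * C_hp
ceil(4 / 18) = ceil(0.2222) = 1
Interference = 1 * 3 = 3
R_next = 4 + 3 = 7

7


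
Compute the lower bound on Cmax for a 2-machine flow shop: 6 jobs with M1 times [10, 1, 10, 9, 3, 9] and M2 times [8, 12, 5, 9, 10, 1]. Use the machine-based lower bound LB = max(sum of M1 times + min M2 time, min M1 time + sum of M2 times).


LB1 = sum(M1 times) + min(M2 times) = 42 + 1 = 43
LB2 = min(M1 times) + sum(M2 times) = 1 + 45 = 46
Lower bound = max(LB1, LB2) = max(43, 46) = 46

46


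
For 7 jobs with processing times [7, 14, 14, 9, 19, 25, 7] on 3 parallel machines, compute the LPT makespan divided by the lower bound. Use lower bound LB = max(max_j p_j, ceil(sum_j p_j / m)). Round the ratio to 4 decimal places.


LPT order: [25, 19, 14, 14, 9, 7, 7]
Machine loads after assignment: [32, 35, 28]
LPT makespan = 35
Lower bound = max(max_job, ceil(total/3)) = max(25, 32) = 32
Ratio = 35 / 32 = 1.0938

1.0938


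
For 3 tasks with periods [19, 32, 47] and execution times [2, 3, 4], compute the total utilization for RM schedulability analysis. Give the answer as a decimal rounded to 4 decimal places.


Compute individual utilizations (exact fractions):
  Task 1: C/T = 2/19 (approx. 0.1053)
  Task 2: C/T = 3/32 (approx. 0.0938)
  Task 3: C/T = 4/47 (approx. 0.0851)
Total utilization U = 2/19 + 3/32 + 4/47 = 8119/28576
Rounded to 4 decimal places: U = 0.2841
RM (Liu & Layland) bound for 3 tasks = 0.779763; compare with U = 8119/28576 (approx. 0.284120)
U <= bound, so schedulable by RM sufficient condition.

0.2841


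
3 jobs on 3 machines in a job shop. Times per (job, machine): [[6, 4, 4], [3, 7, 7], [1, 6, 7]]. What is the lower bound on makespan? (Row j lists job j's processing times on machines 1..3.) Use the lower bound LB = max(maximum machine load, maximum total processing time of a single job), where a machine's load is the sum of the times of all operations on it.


Machine loads:
  Machine 1: 6 + 3 + 1 = 10
  Machine 2: 4 + 7 + 6 = 17
  Machine 3: 4 + 7 + 7 = 18
Max machine load = 18
Job totals:
  Job 1: 14
  Job 2: 17
  Job 3: 14
Max job total = 17
Lower bound = max(18, 17) = 18

18
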